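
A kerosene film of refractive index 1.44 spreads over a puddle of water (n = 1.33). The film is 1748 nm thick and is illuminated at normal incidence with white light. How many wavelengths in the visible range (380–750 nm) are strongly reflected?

Top surface (1.0 → 1.44): reflection off a higher-index medium gives a half-wave phase shift.
Bottom surface (1.44 → 1.33): reflection off a lower-index medium gives no phase shift.
Exactly one π shift → a net half-wave offset.
So the condition for constructive reflection is 2 n t = (m + ½) λ.
λ = 2 n t / (m + ½) = 5034 / (m + ½) nm.
m=6: 774 nm (IR); m=7: 671 nm (visible); m=8: 592 nm (visible); m=9: 530 nm (visible); m=10: 479 nm (visible); m=11: 438 nm (visible); m=12: 403 nm (visible); m=13: 373 nm (UV).

6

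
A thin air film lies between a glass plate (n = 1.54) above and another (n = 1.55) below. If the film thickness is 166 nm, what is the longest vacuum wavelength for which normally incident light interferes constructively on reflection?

664 nm

Top surface (1.54 → 1.0): reflection off a lower-index medium gives no phase shift.
At the lower boundary (n = 1.0 to n = 1.55) the reflected ray undergoes a half-wave phase shift.
Exactly one π shift → a net half-wave offset.
With one net inversion, constructive interference in reflection requires 2 n t = (m + ½) λ.
λ = 2 n t / (m + ½). The longest wavelength is m = 0: λ = 2 × 1.0 × 166 / 0.500 = 664 nm.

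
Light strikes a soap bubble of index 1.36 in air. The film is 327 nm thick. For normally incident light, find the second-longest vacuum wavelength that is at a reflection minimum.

445 nm

Top surface (1.0 → 1.36): reflection off a higher-index medium gives a half-wave phase shift.
At the lower boundary (n = 1.36 to n = 1.0) the reflected ray undergoes no phase shift.
Exactly one π shift → a net half-wave offset.
For dark reflection here: 2 n t = m λ.
λ = 2 n t / m. The second-longest wavelength is m = 2: λ = 2 × 1.36 × 327 / 2.00 = 445 nm.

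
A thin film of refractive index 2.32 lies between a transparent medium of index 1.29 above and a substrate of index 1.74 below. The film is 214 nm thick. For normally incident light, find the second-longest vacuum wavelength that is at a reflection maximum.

662 nm

Top surface (1.29 → 2.32): reflection off a higher-index medium gives a half-wave phase shift.
Bottom surface (2.32 → 1.74): reflection off a lower-index medium gives no phase shift.
The two reflections differ by half a wavelength.
So the condition for constructive reflection is 2 n t = (m + ½) λ.
λ = 2 n t / (m + ½). The second-longest wavelength is m = 1: λ = 2 × 2.32 × 214 / 1.50 = 662 nm.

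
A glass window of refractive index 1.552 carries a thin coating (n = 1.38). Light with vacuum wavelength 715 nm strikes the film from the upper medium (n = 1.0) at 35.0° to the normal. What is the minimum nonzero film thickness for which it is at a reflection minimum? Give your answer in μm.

At the upper boundary (n = 1.0 to n = 1.38) the reflected ray undergoes a half-wave phase shift.
Bottom surface (1.38 → 1.552): reflection off a higher-index medium gives a half-wave phase shift.
The two reflections carry the same phase change, so no net offset.
So the condition for destructive reflection is 2 n t cos θ_r = (m + ½) λ.
Snell's law: 1.0 sin 35.0° = 1.38 sin θ_r → sin θ_r = 0.416, cos θ_r = 0.910.
Minimum at m = 0: t = λ / (4 n cos θ_r) = 715 / (4 × 1.38 × 0.910) = 142 nm.

0.142 μm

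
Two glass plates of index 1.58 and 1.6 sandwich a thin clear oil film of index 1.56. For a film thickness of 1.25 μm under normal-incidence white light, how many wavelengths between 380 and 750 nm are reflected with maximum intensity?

Ray reflecting at the top interface goes from n = 1.58 toward n = 1.56: no phase shift.
Ray reflecting at the bottom interface goes from n = 1.56 toward n = 1.6: a half-wave phase shift.
The two reflections differ by half a wavelength.
For strong reflection here: 2 n t = (m + ½) λ.
λ = 2 n t / (m + ½) = 3900 / (m + ½) nm.
m=4: 867 nm (IR); m=5: 709 nm (visible); m=6: 600 nm (visible); m=7: 520 nm (visible); m=8: 459 nm (visible); m=9: 411 nm (visible); m=10: 371 nm (UV).

5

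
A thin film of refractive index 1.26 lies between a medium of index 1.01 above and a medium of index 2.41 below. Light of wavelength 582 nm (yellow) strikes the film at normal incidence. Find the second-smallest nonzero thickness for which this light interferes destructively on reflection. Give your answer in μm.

Ray reflecting at the top interface goes from n = 1.01 toward n = 1.26: a half-wave phase shift.
Ray reflecting at the bottom interface goes from n = 1.26 toward n = 2.41: a half-wave phase shift.
Net: no relative phase inversion (both shifts match).
So the condition for destructive reflection is 2 n t = (m + ½) λ.
The second-smallest nonzero thickness corresponds to m = 1: t = (m + ½) λ / (2 n) = 1.50 × 582 / (2 × 1.26) = 346 nm.

0.346 μm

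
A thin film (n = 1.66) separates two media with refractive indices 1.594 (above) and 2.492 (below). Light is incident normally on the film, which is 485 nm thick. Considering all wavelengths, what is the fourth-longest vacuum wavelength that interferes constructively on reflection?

403 nm

At the upper boundary (n = 1.594 to n = 1.66) the reflected ray undergoes a half-wave phase shift.
At the lower boundary (n = 1.66 to n = 2.492) the reflected ray undergoes a half-wave phase shift.
Net: no relative phase inversion (both shifts match).
For bright reflection here: 2 n t = m λ.
λ = 2 n t / m. The fourth-longest wavelength is m = 4: λ = 2 × 1.66 × 485 / 4.00 = 403 nm.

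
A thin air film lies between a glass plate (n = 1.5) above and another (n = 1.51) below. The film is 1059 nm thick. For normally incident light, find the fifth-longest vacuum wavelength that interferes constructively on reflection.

471 nm

Ray reflecting at the top interface goes from n = 1.5 toward n = 1.0: no phase shift.
Ray reflecting at the bottom interface goes from n = 1.0 toward n = 1.51: a half-wave phase shift.
Exactly one π shift → a net half-wave offset.
For bright reflection here: 2 n t = (m + ½) λ.
λ = 2 n t / (m + ½). The fifth-longest wavelength is m = 4: λ = 2 × 1.0 × 1059 / 4.50 = 471 nm.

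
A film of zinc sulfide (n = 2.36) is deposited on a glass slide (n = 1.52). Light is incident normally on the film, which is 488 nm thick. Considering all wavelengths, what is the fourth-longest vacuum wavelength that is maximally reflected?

658 nm

Ray reflecting at the top interface goes from n = 1.0 toward n = 2.36: a half-wave phase shift.
At the lower boundary (n = 2.36 to n = 1.52) the reflected ray undergoes no phase shift.
Net: one phase inversion between the two reflected rays.
So the condition for constructive reflection is 2 n t = (m + ½) λ.
λ = 2 n t / (m + ½). The fourth-longest wavelength is m = 3: λ = 2 × 2.36 × 488 / 3.50 = 658 nm.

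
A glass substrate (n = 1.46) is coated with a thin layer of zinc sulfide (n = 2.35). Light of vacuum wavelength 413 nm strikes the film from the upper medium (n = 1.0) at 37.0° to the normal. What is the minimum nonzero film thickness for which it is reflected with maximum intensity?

Top surface (1.0 → 2.35): reflection off a higher-index medium gives a half-wave phase shift.
Bottom surface (2.35 → 1.46): reflection off a lower-index medium gives no phase shift.
The two reflections differ by half a wavelength.
With one net inversion, constructive interference in reflection requires 2 n t cos θ_r = (m + ½) λ.
Snell's law: 1.0 sin 37.0° = 2.35 sin θ_r → sin θ_r = 0.256, cos θ_r = 0.967.
Minimum at m = 0: t = λ / (4 n cos θ_r) = 413 / (4 × 2.35 × 0.967) = 45.5 nm.

45.5 nm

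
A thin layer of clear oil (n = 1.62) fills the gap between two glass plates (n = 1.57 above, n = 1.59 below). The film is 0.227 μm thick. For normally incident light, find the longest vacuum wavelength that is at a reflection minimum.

Ray reflecting at the top interface goes from n = 1.57 toward n = 1.62: a half-wave phase shift.
Ray reflecting at the bottom interface goes from n = 1.62 toward n = 1.59: no phase shift.
Exactly one π shift → a net half-wave offset.
With one net inversion, destructive interference in reflection requires 2 n t = m λ.
λ = 2 n t / m. The longest wavelength is m = 1: λ = 2 × 1.62 × 227 / 1.00 = 735 nm.

735 nm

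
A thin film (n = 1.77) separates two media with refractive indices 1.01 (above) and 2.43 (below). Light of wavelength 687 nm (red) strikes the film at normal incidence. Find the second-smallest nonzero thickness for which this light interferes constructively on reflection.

Top surface (1.01 → 1.77): reflection off a higher-index medium gives a half-wave phase shift.
Ray reflecting at the bottom interface goes from n = 1.77 toward n = 2.43: a half-wave phase shift.
Net: no relative phase inversion (both shifts match).
For bright reflection here: 2 n t = m λ.
The second-smallest nonzero thickness corresponds to m = 2: t = m λ / (2 n) = 2.00 × 687 / (2 × 1.77) = 388 nm.

388 nm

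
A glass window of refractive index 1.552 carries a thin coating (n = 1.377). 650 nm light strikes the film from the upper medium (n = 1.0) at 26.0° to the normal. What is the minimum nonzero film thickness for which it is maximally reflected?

249 nm

Top surface (1.0 → 1.377): reflection off a higher-index medium gives a half-wave phase shift.
Bottom surface (1.377 → 1.552): reflection off a higher-index medium gives a half-wave phase shift.
Net: no relative phase inversion (both shifts match).
With no net inversion, constructive interference in reflection requires 2 n t cos θ_r = m λ.
Snell's law: 1.0 sin 26.0° = 1.377 sin θ_r → sin θ_r = 0.318, cos θ_r = 0.948.
Minimum nonzero at m = 1: t = λ / (2 n cos θ_r) = 650 / (2 × 1.377 × 0.948) = 249 nm.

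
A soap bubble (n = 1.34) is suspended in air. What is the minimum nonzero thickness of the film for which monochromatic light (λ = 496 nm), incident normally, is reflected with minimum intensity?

At the upper boundary (n = 1.0 to n = 1.34) the reflected ray undergoes a half-wave phase shift.
At the lower boundary (n = 1.34 to n = 1.0) the reflected ray undergoes no phase shift.
Exactly one π shift → a net half-wave offset.
With one net inversion, destructive interference in reflection requires 2 n t = m λ.
Minimum nonzero at m = 1: t = λ / (2 n) = 496 / (2 × 1.34) = 185 nm.

185 nm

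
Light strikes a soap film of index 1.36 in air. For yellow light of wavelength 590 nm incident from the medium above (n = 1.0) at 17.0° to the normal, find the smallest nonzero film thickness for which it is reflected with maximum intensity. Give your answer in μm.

At the upper boundary (n = 1.0 to n = 1.36) the reflected ray undergoes a half-wave phase shift.
At the lower boundary (n = 1.36 to n = 1.0) the reflected ray undergoes no phase shift.
Exactly one π shift → a net half-wave offset.
For strong reflection here: 2 n t cos θ_r = (m + ½) λ.
Snell's law: 1.0 sin 17.0° = 1.36 sin θ_r → sin θ_r = 0.215, cos θ_r = 0.977.
Minimum at m = 0: t = λ / (4 n cos θ_r) = 590 / (4 × 1.36 × 0.977) = 111 nm.

0.111 μm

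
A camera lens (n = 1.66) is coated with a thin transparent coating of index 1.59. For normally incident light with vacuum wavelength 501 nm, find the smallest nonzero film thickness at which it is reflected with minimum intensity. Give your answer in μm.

At the upper boundary (n = 1.0 to n = 1.59) the reflected ray undergoes a half-wave phase shift.
Bottom surface (1.59 → 1.66): reflection off a higher-index medium gives a half-wave phase shift.
Zero or two π shifts → no net half-wave offset.
So the condition for destructive reflection is 2 n t = (m + ½) λ.
Minimum at m = 0: t = λ / (4 n) = 501 / (4 × 1.59) = 78.8 nm.

0.0788 μm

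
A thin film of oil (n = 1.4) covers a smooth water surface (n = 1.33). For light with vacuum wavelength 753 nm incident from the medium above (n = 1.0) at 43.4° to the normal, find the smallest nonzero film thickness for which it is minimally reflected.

309 nm

At the upper boundary (n = 1.0 to n = 1.4) the reflected ray undergoes a half-wave phase shift.
Bottom surface (1.4 → 1.33): reflection off a lower-index medium gives no phase shift.
Exactly one π shift → a net half-wave offset.
With one net inversion, destructive interference in reflection requires 2 n t cos θ_r = m λ.
Snell's law: 1.0 sin 43.4° = 1.4 sin θ_r → sin θ_r = 0.491, cos θ_r = 0.871.
Minimum nonzero at m = 1: t = λ / (2 n cos θ_r) = 753 / (2 × 1.4 × 0.871) = 309 nm.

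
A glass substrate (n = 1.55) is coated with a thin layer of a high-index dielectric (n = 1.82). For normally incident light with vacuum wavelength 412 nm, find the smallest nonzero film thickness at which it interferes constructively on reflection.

56.6 nm

Top surface (1.0 → 1.82): reflection off a higher-index medium gives a half-wave phase shift.
At the lower boundary (n = 1.82 to n = 1.55) the reflected ray undergoes no phase shift.
Exactly one π shift → a net half-wave offset.
For strong reflection here: 2 n t = (m + ½) λ.
Minimum at m = 0: t = λ / (4 n) = 412 / (4 × 1.82) = 56.6 nm.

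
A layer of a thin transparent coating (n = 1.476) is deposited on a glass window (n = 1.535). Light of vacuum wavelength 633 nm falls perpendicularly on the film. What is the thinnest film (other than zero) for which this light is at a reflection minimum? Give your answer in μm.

Ray reflecting at the top interface goes from n = 1.0 toward n = 1.476: a half-wave phase shift.
At the lower boundary (n = 1.476 to n = 1.535) the reflected ray undergoes a half-wave phase shift.
The two reflections carry the same phase change, so no net offset.
So the condition for destructive reflection is 2 n t = (m + ½) λ.
Minimum at m = 0: t = λ / (4 n) = 633 / (4 × 1.476) = 107 nm.

0.107 μm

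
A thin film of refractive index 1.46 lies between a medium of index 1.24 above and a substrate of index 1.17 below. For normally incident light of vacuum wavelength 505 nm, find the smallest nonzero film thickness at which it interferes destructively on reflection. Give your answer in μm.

0.173 μm

Ray reflecting at the top interface goes from n = 1.24 toward n = 1.46: a half-wave phase shift.
At the lower boundary (n = 1.46 to n = 1.17) the reflected ray undergoes no phase shift.
The two reflections differ by half a wavelength.
So the condition for destructive reflection is 2 n t = m λ.
Minimum nonzero at m = 1: t = λ / (2 n) = 505 / (2 × 1.46) = 173 nm.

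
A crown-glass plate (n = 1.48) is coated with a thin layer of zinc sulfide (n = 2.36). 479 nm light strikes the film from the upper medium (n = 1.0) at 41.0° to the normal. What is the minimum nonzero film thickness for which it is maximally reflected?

52.8 nm

Top surface (1.0 → 2.36): reflection off a higher-index medium gives a half-wave phase shift.
At the lower boundary (n = 2.36 to n = 1.48) the reflected ray undergoes no phase shift.
Net: one phase inversion between the two reflected rays.
With one net inversion, constructive interference in reflection requires 2 n t cos θ_r = (m + ½) λ.
Snell's law: 1.0 sin 41.0° = 2.36 sin θ_r → sin θ_r = 0.278, cos θ_r = 0.961.
Minimum at m = 0: t = λ / (4 n cos θ_r) = 479 / (4 × 2.36 × 0.961) = 52.8 nm.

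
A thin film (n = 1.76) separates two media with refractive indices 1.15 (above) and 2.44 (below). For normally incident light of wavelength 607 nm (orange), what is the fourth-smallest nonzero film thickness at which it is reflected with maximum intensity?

Ray reflecting at the top interface goes from n = 1.15 toward n = 1.76: a half-wave phase shift.
Ray reflecting at the bottom interface goes from n = 1.76 toward n = 2.44: a half-wave phase shift.
The two reflections carry the same phase change, so no net offset.
So the condition for constructive reflection is 2 n t = m λ.
The fourth-smallest nonzero thickness corresponds to m = 4: t = m λ / (2 n) = 4.00 × 607 / (2 × 1.76) = 690 nm.

690 nm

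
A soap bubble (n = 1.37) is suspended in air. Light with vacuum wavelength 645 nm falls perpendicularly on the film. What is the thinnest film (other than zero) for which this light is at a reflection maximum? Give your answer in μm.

0.118 μm

Top surface (1.0 → 1.37): reflection off a higher-index medium gives a half-wave phase shift.
At the lower boundary (n = 1.37 to n = 1.0) the reflected ray undergoes no phase shift.
Exactly one π shift → a net half-wave offset.
For bright reflection here: 2 n t = (m + ½) λ.
Minimum at m = 0: t = λ / (4 n) = 645 / (4 × 1.37) = 118 nm.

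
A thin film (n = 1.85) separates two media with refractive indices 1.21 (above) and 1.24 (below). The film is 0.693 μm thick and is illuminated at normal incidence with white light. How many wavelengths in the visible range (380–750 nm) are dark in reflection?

Top surface (1.21 → 1.85): reflection off a higher-index medium gives a half-wave phase shift.
Ray reflecting at the bottom interface goes from n = 1.85 toward n = 1.24: no phase shift.
Exactly one π shift → a net half-wave offset.
So the condition for destructive reflection is 2 n t = m λ.
λ = 2 n t / m = 2564 / m nm.
m=3: 855 nm (IR); m=4: 641 nm (visible); m=5: 513 nm (visible); m=6: 427 nm (visible); m=7: 366 nm (UV).

3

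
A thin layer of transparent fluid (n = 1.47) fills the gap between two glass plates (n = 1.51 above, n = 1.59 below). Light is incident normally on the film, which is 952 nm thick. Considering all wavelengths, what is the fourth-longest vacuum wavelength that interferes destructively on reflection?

700 nm

Ray reflecting at the top interface goes from n = 1.51 toward n = 1.47: no phase shift.
Bottom surface (1.47 → 1.59): reflection off a higher-index medium gives a half-wave phase shift.
Exactly one π shift → a net half-wave offset.
So the condition for destructive reflection is 2 n t = m λ.
λ = 2 n t / m. The fourth-longest wavelength is m = 4: λ = 2 × 1.47 × 952 / 4.00 = 700 nm.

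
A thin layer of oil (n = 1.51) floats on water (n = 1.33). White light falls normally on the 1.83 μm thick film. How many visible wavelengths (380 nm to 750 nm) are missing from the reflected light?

At the upper boundary (n = 1.0 to n = 1.51) the reflected ray undergoes a half-wave phase shift.
Ray reflecting at the bottom interface goes from n = 1.51 toward n = 1.33: no phase shift.
Exactly one π shift → a net half-wave offset.
With one net inversion, destructive interference in reflection requires 2 n t = m λ.
λ = 2 n t / m = 5527 / m nm.
m=7: 790 nm (IR); m=8: 691 nm (visible); m=9: 614 nm (visible); m=10: 553 nm (visible); m=11: 502 nm (visible); m=12: 461 nm (visible); m=13: 425 nm (visible); m=14: 395 nm (visible); m=15: 368 nm (UV).

7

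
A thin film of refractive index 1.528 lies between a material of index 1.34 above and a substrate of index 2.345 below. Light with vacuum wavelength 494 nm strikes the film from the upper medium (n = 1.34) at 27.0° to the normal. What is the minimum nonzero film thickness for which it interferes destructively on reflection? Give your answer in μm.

0.0881 μm

At the upper boundary (n = 1.34 to n = 1.528) the reflected ray undergoes a half-wave phase shift.
Bottom surface (1.528 → 2.345): reflection off a higher-index medium gives a half-wave phase shift.
Net: no relative phase inversion (both shifts match).
For minimum reflection here: 2 n t cos θ_r = (m + ½) λ.
Snell's law: 1.34 sin 27.0° = 1.528 sin θ_r → sin θ_r = 0.398, cos θ_r = 0.917.
Minimum at m = 0: t = λ / (4 n cos θ_r) = 494 / (4 × 1.528 × 0.917) = 88.1 nm.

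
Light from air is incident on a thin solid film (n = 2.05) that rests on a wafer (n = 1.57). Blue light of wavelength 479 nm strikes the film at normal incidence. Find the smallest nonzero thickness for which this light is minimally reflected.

Top surface (1.0 → 2.05): reflection off a higher-index medium gives a half-wave phase shift.
Ray reflecting at the bottom interface goes from n = 2.05 toward n = 1.57: no phase shift.
The two reflections differ by half a wavelength.
With one net inversion, destructive interference in reflection requires 2 n t = m λ.
The smallest nonzero thickness corresponds to m = 1: t = m λ / (2 n) = 1.00 × 479 / (2 × 2.05) = 117 nm.

117 nm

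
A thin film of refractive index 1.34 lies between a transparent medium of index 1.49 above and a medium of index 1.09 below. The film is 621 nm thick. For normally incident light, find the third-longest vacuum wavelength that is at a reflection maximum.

555 nm

Ray reflecting at the top interface goes from n = 1.49 toward n = 1.34: no phase shift.
At the lower boundary (n = 1.34 to n = 1.09) the reflected ray undergoes no phase shift.
Zero or two π shifts → no net half-wave offset.
With no net inversion, constructive interference in reflection requires 2 n t = m λ.
λ = 2 n t / m. The third-longest wavelength is m = 3: λ = 2 × 1.34 × 621 / 3.00 = 555 nm.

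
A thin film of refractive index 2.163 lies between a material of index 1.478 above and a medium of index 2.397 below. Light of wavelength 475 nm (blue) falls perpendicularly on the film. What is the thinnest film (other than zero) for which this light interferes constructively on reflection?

Ray reflecting at the top interface goes from n = 1.478 toward n = 2.163: a half-wave phase shift.
Ray reflecting at the bottom interface goes from n = 2.163 toward n = 2.397: a half-wave phase shift.
Zero or two π shifts → no net half-wave offset.
So the condition for constructive reflection is 2 n t = m λ.
Minimum nonzero at m = 1: t = λ / (2 n) = 475 / (2 × 2.163) = 110 nm.

110 nm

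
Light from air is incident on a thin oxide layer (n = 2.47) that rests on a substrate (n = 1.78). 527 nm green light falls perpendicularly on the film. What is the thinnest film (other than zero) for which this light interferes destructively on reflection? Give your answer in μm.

Top surface (1.0 → 2.47): reflection off a higher-index medium gives a half-wave phase shift.
Ray reflecting at the bottom interface goes from n = 2.47 toward n = 1.78: no phase shift.
Exactly one π shift → a net half-wave offset.
For minimum reflection here: 2 n t = m λ.
Minimum nonzero at m = 1: t = λ / (2 n) = 527 / (2 × 2.47) = 107 nm.

0.107 μm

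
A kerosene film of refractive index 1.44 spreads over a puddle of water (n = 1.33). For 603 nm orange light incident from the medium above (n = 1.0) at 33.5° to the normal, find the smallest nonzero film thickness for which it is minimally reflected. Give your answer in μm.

0.227 μm

Ray reflecting at the top interface goes from n = 1.0 toward n = 1.44: a half-wave phase shift.
At the lower boundary (n = 1.44 to n = 1.33) the reflected ray undergoes no phase shift.
Exactly one π shift → a net half-wave offset.
So the condition for destructive reflection is 2 n t cos θ_r = m λ.
Snell's law: 1.0 sin 33.5° = 1.44 sin θ_r → sin θ_r = 0.383, cos θ_r = 0.924.
Minimum nonzero at m = 1: t = λ / (2 n cos θ_r) = 603 / (2 × 1.44 × 0.924) = 227 nm.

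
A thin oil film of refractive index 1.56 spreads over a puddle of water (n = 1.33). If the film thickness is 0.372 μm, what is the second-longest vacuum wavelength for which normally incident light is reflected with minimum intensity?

At the upper boundary (n = 1.0 to n = 1.56) the reflected ray undergoes a half-wave phase shift.
Ray reflecting at the bottom interface goes from n = 1.56 toward n = 1.33: no phase shift.
The two reflections differ by half a wavelength.
With one net inversion, destructive interference in reflection requires 2 n t = m λ.
λ = 2 n t / m. The second-longest wavelength is m = 2: λ = 2 × 1.56 × 372 / 2.00 = 580 nm.

580 nm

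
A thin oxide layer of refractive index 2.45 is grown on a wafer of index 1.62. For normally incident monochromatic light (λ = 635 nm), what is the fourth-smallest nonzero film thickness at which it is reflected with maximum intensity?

454 nm

At the upper boundary (n = 1.0 to n = 2.45) the reflected ray undergoes a half-wave phase shift.
Bottom surface (2.45 → 1.62): reflection off a lower-index medium gives no phase shift.
Exactly one π shift → a net half-wave offset.
For strong reflection here: 2 n t = (m + ½) λ.
The fourth-smallest nonzero thickness corresponds to m = 3: t = (m + ½) λ / (2 n) = 3.50 × 635 / (2 × 2.45) = 454 nm.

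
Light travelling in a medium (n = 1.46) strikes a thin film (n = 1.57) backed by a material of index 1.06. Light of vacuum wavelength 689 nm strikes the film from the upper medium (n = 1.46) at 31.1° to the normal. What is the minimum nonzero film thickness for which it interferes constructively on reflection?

125 nm

At the upper boundary (n = 1.46 to n = 1.57) the reflected ray undergoes a half-wave phase shift.
Ray reflecting at the bottom interface goes from n = 1.57 toward n = 1.06: no phase shift.
Exactly one π shift → a net half-wave offset.
With one net inversion, constructive interference in reflection requires 2 n t cos θ_r = (m + ½) λ.
Snell's law: 1.46 sin 31.1° = 1.57 sin θ_r → sin θ_r = 0.480, cos θ_r = 0.877.
Minimum at m = 0: t = λ / (4 n cos θ_r) = 689 / (4 × 1.57 × 0.877) = 125 nm.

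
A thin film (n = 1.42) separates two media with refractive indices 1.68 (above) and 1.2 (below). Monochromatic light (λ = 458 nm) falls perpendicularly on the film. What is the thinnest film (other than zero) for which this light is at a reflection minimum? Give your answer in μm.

Top surface (1.68 → 1.42): reflection off a lower-index medium gives no phase shift.
Bottom surface (1.42 → 1.2): reflection off a lower-index medium gives no phase shift.
Zero or two π shifts → no net half-wave offset.
For dark reflection here: 2 n t = (m + ½) λ.
Minimum at m = 0: t = λ / (4 n) = 458 / (4 × 1.42) = 80.6 nm.

0.0806 μm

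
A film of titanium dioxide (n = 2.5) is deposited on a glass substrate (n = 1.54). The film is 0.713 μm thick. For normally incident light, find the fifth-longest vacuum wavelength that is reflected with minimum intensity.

Top surface (1.0 → 2.5): reflection off a higher-index medium gives a half-wave phase shift.
Ray reflecting at the bottom interface goes from n = 2.5 toward n = 1.54: no phase shift.
Exactly one π shift → a net half-wave offset.
So the condition for destructive reflection is 2 n t = m λ.
λ = 2 n t / m. The fifth-longest wavelength is m = 5: λ = 2 × 2.5 × 713 / 5.00 = 713 nm.

713 nm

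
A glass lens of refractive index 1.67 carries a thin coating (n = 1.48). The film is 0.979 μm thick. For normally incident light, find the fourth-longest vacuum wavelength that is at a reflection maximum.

724 nm

Top surface (1.0 → 1.48): reflection off a higher-index medium gives a half-wave phase shift.
Bottom surface (1.48 → 1.67): reflection off a higher-index medium gives a half-wave phase shift.
Zero or two π shifts → no net half-wave offset.
For bright reflection here: 2 n t = m λ.
λ = 2 n t / m. The fourth-longest wavelength is m = 4: λ = 2 × 1.48 × 979 / 4.00 = 724 nm.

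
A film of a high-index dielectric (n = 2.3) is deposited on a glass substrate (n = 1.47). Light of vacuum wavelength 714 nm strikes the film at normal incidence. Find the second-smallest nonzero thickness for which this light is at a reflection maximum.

At the upper boundary (n = 1.0 to n = 2.3) the reflected ray undergoes a half-wave phase shift.
At the lower boundary (n = 2.3 to n = 1.47) the reflected ray undergoes no phase shift.
The two reflections differ by half a wavelength.
With one net inversion, constructive interference in reflection requires 2 n t = (m + ½) λ.
The second-smallest nonzero thickness corresponds to m = 1: t = (m + ½) λ / (2 n) = 1.50 × 714 / (2 × 2.3) = 233 nm.

233 nm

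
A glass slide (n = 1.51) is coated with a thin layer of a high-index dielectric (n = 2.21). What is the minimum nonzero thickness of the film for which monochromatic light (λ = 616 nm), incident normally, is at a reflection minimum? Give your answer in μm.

At the upper boundary (n = 1.0 to n = 2.21) the reflected ray undergoes a half-wave phase shift.
At the lower boundary (n = 2.21 to n = 1.51) the reflected ray undergoes no phase shift.
The two reflections differ by half a wavelength.
For weak reflection here: 2 n t = m λ.
Minimum nonzero at m = 1: t = λ / (2 n) = 616 / (2 × 2.21) = 139 nm.

0.139 μm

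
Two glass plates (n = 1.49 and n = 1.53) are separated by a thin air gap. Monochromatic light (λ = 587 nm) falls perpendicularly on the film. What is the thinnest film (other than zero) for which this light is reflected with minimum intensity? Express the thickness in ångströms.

At the upper boundary (n = 1.49 to n = 1.0) the reflected ray undergoes no phase shift.
At the lower boundary (n = 1.0 to n = 1.53) the reflected ray undergoes a half-wave phase shift.
The two reflections differ by half a wavelength.
For weak reflection here: 2 n t = m λ.
Minimum nonzero at m = 1: t = λ / (2 n) = 587 / (2 × 1.0) = 294 nm.

2935 Å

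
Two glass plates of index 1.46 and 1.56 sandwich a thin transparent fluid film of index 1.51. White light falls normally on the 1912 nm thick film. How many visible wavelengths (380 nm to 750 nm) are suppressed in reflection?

Ray reflecting at the top interface goes from n = 1.46 toward n = 1.51: a half-wave phase shift.
At the lower boundary (n = 1.51 to n = 1.56) the reflected ray undergoes a half-wave phase shift.
The two reflections carry the same phase change, so no net offset.
For dark reflection here: 2 n t = (m + ½) λ.
λ = 2 n t / (m + ½) = 5774 / (m + ½) nm.
m=7: 770 nm (IR); m=8: 679 nm (visible); m=9: 608 nm (visible); m=10: 550 nm (visible); m=11: 502 nm (visible); m=12: 462 nm (visible); m=13: 428 nm (visible); m=14: 398 nm (visible); m=15: 373 nm (UV).

7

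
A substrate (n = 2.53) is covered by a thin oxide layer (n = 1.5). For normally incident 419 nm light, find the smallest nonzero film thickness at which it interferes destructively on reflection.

Ray reflecting at the top interface goes from n = 1.0 toward n = 1.5: a half-wave phase shift.
Ray reflecting at the bottom interface goes from n = 1.5 toward n = 2.53: a half-wave phase shift.
The two reflections carry the same phase change, so no net offset.
So the condition for destructive reflection is 2 n t = (m + ½) λ.
Minimum at m = 0: t = λ / (4 n) = 419 / (4 × 1.5) = 69.8 nm.

69.8 nm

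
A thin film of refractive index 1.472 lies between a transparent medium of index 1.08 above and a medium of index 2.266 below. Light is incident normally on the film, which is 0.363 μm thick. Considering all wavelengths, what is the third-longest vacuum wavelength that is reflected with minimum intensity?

At the upper boundary (n = 1.08 to n = 1.472) the reflected ray undergoes a half-wave phase shift.
At the lower boundary (n = 1.472 to n = 2.266) the reflected ray undergoes a half-wave phase shift.
Net: no relative phase inversion (both shifts match).
For weak reflection here: 2 n t = (m + ½) λ.
λ = 2 n t / (m + ½). The third-longest wavelength is m = 2: λ = 2 × 1.472 × 363 / 2.50 = 427 nm.

427 nm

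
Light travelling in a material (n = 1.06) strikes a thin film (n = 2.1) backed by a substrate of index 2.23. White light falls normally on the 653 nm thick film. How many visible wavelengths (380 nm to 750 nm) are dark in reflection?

3

Ray reflecting at the top interface goes from n = 1.06 toward n = 2.1: a half-wave phase shift.
At the lower boundary (n = 2.1 to n = 2.23) the reflected ray undergoes a half-wave phase shift.
Zero or two π shifts → no net half-wave offset.
For minimum reflection here: 2 n t = (m + ½) λ.
λ = 2 n t / (m + ½) = 2743 / (m + ½) nm.
m=3: 784 nm (IR); m=4: 609 nm (visible); m=5: 499 nm (visible); m=6: 422 nm (visible); m=7: 366 nm (UV).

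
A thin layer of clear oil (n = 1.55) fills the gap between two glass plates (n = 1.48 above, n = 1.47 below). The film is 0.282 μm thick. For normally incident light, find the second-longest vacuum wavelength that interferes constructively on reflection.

Ray reflecting at the top interface goes from n = 1.48 toward n = 1.55: a half-wave phase shift.
At the lower boundary (n = 1.55 to n = 1.47) the reflected ray undergoes no phase shift.
Net: one phase inversion between the two reflected rays.
For bright reflection here: 2 n t = (m + ½) λ.
λ = 2 n t / (m + ½). The second-longest wavelength is m = 1: λ = 2 × 1.55 × 282 / 1.50 = 583 nm.

583 nm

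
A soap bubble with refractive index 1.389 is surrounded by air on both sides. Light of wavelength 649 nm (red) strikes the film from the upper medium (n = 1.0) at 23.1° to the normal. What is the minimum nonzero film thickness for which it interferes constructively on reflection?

Top surface (1.0 → 1.389): reflection off a higher-index medium gives a half-wave phase shift.
At the lower boundary (n = 1.389 to n = 1.0) the reflected ray undergoes no phase shift.
Exactly one π shift → a net half-wave offset.
With one net inversion, constructive interference in reflection requires 2 n t cos θ_r = (m + ½) λ.
Snell's law: 1.0 sin 23.1° = 1.389 sin θ_r → sin θ_r = 0.282, cos θ_r = 0.959.
Minimum at m = 0: t = λ / (4 n cos θ_r) = 649 / (4 × 1.389 × 0.959) = 122 nm.

122 nm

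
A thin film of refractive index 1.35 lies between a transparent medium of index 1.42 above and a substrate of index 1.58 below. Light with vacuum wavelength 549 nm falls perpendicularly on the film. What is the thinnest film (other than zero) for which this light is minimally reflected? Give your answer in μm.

Ray reflecting at the top interface goes from n = 1.42 toward n = 1.35: no phase shift.
At the lower boundary (n = 1.35 to n = 1.58) the reflected ray undergoes a half-wave phase shift.
The two reflections differ by half a wavelength.
For minimum reflection here: 2 n t = m λ.
Minimum nonzero at m = 1: t = λ / (2 n) = 549 / (2 × 1.35) = 203 nm.

0.203 μm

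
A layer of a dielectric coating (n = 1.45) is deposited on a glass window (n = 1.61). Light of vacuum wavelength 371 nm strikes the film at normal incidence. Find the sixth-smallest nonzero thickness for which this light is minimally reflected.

704 nm

At the upper boundary (n = 1.0 to n = 1.45) the reflected ray undergoes a half-wave phase shift.
Bottom surface (1.45 → 1.61): reflection off a higher-index medium gives a half-wave phase shift.
Net: no relative phase inversion (both shifts match).
So the condition for destructive reflection is 2 n t = (m + ½) λ.
The sixth-smallest nonzero thickness corresponds to m = 5: t = (m + ½) λ / (2 n) = 5.50 × 371 / (2 × 1.45) = 704 nm.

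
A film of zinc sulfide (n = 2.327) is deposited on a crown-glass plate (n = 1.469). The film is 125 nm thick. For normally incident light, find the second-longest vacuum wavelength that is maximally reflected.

388 nm

At the upper boundary (n = 1.0 to n = 2.327) the reflected ray undergoes a half-wave phase shift.
Ray reflecting at the bottom interface goes from n = 2.327 toward n = 1.469: no phase shift.
Exactly one π shift → a net half-wave offset.
So the condition for constructive reflection is 2 n t = (m + ½) λ.
λ = 2 n t / (m + ½). The second-longest wavelength is m = 1: λ = 2 × 2.327 × 125 / 1.50 = 388 nm.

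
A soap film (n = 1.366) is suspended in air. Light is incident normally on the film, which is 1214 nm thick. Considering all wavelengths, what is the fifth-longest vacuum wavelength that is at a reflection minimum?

663 nm

Top surface (1.0 → 1.366): reflection off a higher-index medium gives a half-wave phase shift.
Ray reflecting at the bottom interface goes from n = 1.366 toward n = 1.0: no phase shift.
Net: one phase inversion between the two reflected rays.
With one net inversion, destructive interference in reflection requires 2 n t = m λ.
λ = 2 n t / m. The fifth-longest wavelength is m = 5: λ = 2 × 1.366 × 1214 / 5.00 = 663 nm.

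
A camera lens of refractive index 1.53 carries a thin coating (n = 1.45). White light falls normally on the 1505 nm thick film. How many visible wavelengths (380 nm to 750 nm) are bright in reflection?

6

At the upper boundary (n = 1.0 to n = 1.45) the reflected ray undergoes a half-wave phase shift.
Bottom surface (1.45 → 1.53): reflection off a higher-index medium gives a half-wave phase shift.
The two reflections carry the same phase change, so no net offset.
For maximum reflection here: 2 n t = m λ.
λ = 2 n t / m = 4365 / m nm.
m=5: 873 nm (IR); m=6: 727 nm (visible); m=7: 624 nm (visible); m=8: 546 nm (visible); m=9: 485 nm (visible); m=10: 436 nm (visible); m=11: 397 nm (visible); m=12: 364 nm (UV).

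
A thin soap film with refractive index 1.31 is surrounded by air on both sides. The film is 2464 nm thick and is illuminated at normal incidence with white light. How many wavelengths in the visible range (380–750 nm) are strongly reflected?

8

At the upper boundary (n = 1.0 to n = 1.31) the reflected ray undergoes a half-wave phase shift.
Ray reflecting at the bottom interface goes from n = 1.31 toward n = 1.0: no phase shift.
The two reflections differ by half a wavelength.
So the condition for constructive reflection is 2 n t = (m + ½) λ.
λ = 2 n t / (m + ½) = 6456 / (m + ½) nm.
m=8: 759 nm (IR); m=9: 680 nm (visible); m=10: 615 nm (visible); m=11: 561 nm (visible); m=12: 516 nm (visible); m=13: 478 nm (visible); m=14: 445 nm (visible); m=15: 416 nm (visible); m=16: 391 nm (visible); m=17: 369 nm (UV).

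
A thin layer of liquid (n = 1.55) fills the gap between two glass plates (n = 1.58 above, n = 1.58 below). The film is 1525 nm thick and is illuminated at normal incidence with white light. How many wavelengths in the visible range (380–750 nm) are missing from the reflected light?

Top surface (1.58 → 1.55): reflection off a lower-index medium gives no phase shift.
Bottom surface (1.55 → 1.58): reflection off a higher-index medium gives a half-wave phase shift.
Net: one phase inversion between the two reflected rays.
With one net inversion, destructive interference in reflection requires 2 n t = m λ.
λ = 2 n t / m = 4728 / m nm.
m=6: 788 nm (IR); m=7: 675 nm (visible); m=8: 591 nm (visible); m=9: 525 nm (visible); m=10: 473 nm (visible); m=11: 430 nm (visible); m=12: 394 nm (visible); m=13: 364 nm (UV).

6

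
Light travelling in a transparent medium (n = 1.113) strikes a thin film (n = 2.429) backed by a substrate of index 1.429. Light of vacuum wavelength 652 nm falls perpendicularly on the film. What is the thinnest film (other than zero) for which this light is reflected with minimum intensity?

134 nm

Ray reflecting at the top interface goes from n = 1.113 toward n = 2.429: a half-wave phase shift.
Ray reflecting at the bottom interface goes from n = 2.429 toward n = 1.429: no phase shift.
Net: one phase inversion between the two reflected rays.
With one net inversion, destructive interference in reflection requires 2 n t = m λ.
Minimum nonzero at m = 1: t = λ / (2 n) = 652 / (2 × 2.429) = 134 nm.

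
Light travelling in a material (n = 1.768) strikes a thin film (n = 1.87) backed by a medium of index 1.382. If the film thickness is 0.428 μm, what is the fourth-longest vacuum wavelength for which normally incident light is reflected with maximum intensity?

Ray reflecting at the top interface goes from n = 1.768 toward n = 1.87: a half-wave phase shift.
Ray reflecting at the bottom interface goes from n = 1.87 toward n = 1.382: no phase shift.
Exactly one π shift → a net half-wave offset.
For strong reflection here: 2 n t = (m + ½) λ.
λ = 2 n t / (m + ½). The fourth-longest wavelength is m = 3: λ = 2 × 1.87 × 428 / 3.50 = 457 nm.

457 nm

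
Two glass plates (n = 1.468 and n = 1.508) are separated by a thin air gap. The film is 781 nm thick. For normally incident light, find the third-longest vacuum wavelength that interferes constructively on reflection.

Ray reflecting at the top interface goes from n = 1.468 toward n = 1.0: no phase shift.
Ray reflecting at the bottom interface goes from n = 1.0 toward n = 1.508: a half-wave phase shift.
Exactly one π shift → a net half-wave offset.
For maximum reflection here: 2 n t = (m + ½) λ.
λ = 2 n t / (m + ½). The third-longest wavelength is m = 2: λ = 2 × 1.0 × 781 / 2.50 = 625 nm.

625 nm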